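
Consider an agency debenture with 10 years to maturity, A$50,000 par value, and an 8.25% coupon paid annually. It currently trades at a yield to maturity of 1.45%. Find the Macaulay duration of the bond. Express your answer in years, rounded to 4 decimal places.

7.8368 years

Periodic yield y = 0.0145. Discount each cash flow and weight by its year:
  t   CF        PV=CF/(1+0.0145)^t    t·PV
  1     4,125.00     4,066.0424     4,066.0424
  2     4,125.00     4,007.9274     8,015.8549
  3     4,125.00     3,950.6431    11,851.9293
  4     4,125.00     3,894.1775    15,576.7102
  5     4,125.00     3,838.5190    19,192.5951
  6     4,125.00     3,783.6560    22,701.9360
  7     4,125.00     3,729.5771    26,107.0399
  8     4,125.00     3,676.2712    29,410.1696
  9     4,125.00     3,623.7272    32,613.5444
  10   54,125.00    46,868.1052   468,681.0516
  Σ                 81,438.6461   638,216.8733
Price P = Σ PV = 81,438.6461.
Macaulay duration = Σ(t·PV) / P = 638,216.8733 / 81,438.6461 = 7.83678 years.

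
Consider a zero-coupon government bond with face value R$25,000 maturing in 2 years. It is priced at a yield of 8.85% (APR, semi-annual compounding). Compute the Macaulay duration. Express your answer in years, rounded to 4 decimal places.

A zero-coupon bond has a single cash flow at maturity, so its Macaulay duration equals its maturity: 2 years.
(Equivalently: 4 semi-annual periods ÷ 2 = 2 years.)

2.0000 years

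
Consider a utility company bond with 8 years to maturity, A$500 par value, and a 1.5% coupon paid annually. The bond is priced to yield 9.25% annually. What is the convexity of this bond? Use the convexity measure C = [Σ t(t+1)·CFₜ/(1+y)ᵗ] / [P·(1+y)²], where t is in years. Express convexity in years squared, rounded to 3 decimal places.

With y = 0.0925:
  t   CF        PV=CF/(1+0.0925)^t    t·PV        t(t+1)·PV
  1         7.50         6.8650         6.8650          13.7300
  2         7.50         6.2837        12.5675          37.7025
  3         7.50         5.7517        17.2551          69.0205
  4         7.50         5.2647        21.0589         105.2944
  5         7.50         4.8190        24.0948         144.5690
  6         7.50         4.4110        26.4657         185.2601
  7         7.50         4.0375        28.2624         226.0993
  8       507.50       250.0717     2,000.5733      18,005.1597
  Σ                    287.5042     2,137.1428      18,786.8355
P = 287.5042.
Convexity = Σ t(t+1)·PV / [P·(1+y)²] = 18,786.8355 / (287.5042 × 1.193556) = 54.74778.

54.748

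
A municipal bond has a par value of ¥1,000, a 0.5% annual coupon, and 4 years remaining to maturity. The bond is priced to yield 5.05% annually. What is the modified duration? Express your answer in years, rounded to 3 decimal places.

3.776 years

Periodic yield y = 0.0505. First find Macaulay duration:
  t   CF        PV=CF/(1+0.0505)^t    t·PV
  1         5.00         4.7596         4.7596
  2         5.00         4.5308         9.0617
  3         5.00         4.3130        12.9391
  4     1,005.00       825.2430     3,300.9719
  Σ                    838.8465     3,327.7323
P = 838.8465; Macaulay duration = 3,327.7323 / 838.8465 = 3.96703 years.
Modified duration = D_Mac / (1 + y) = 3.96703 / 1.0505 = 3.77633 years.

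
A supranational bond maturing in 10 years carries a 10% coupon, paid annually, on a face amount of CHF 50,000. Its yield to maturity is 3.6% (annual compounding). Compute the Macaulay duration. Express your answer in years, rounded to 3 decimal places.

7.408 years

Periodic yield y = 0.036. Discount each cash flow and weight by its year:
  t   CF        PV=CF/(1+0.036)^t    t·PV
  1     5,000.00     4,826.2548     4,826.2548
  2     5,000.00     4,658.5471     9,317.0943
  3     5,000.00     4,496.6671    13,490.0013
  4     5,000.00     4,340.4123    17,361.6491
  5     5,000.00     4,189.5871    20,947.9357
  6     5,000.00     4,044.0030    24,264.0182
  7     5,000.00     3,903.4778    27,324.3448
  8     5,000.00     3,767.8357    30,142.6859
  9     5,000.00     3,636.9071    32,732.1637
  10   55,000.00    38,615.8088   386,158.0879
  Σ                 76,479.5009   566,564.2357
Price P = Σ PV = 76,479.5009.
Macaulay duration = Σ(t·PV) / P = 566,564.2357 / 76,479.5009 = 7.40805 years.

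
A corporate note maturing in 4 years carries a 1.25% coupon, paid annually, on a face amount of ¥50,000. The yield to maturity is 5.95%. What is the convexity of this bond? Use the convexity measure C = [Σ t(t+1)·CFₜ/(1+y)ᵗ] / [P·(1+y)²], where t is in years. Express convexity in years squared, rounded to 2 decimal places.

With y = 0.0595:
  t   CF        PV=CF/(1+0.0595)^t    t·PV        t(t+1)·PV
  1       625.00       589.9009       589.9009       1,179.8018
  2       625.00       556.7729     1,113.5458       3,340.6375
  3       625.00       525.5053     1,576.5160       6,306.0641
  4    50,625.00    40,175.4909   160,701.9636     803,509.8179
  Σ                 41,847.6700   163,981.9263     814,336.3213
P = 41,847.6700.
Convexity = Σ t(t+1)·PV / [P·(1+y)²] = 814,336.3213 / (41,847.6700 × 1.122540) = 17.33527.

17.34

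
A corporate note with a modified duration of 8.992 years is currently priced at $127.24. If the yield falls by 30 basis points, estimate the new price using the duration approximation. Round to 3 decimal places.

Duration approximation: ΔP/P ≈ -D_mod · Δy = -8.992 × (-0.003) = +0.026976.
New price ≈ 127.24 × (1 + 0.026976) = 130.67242624.

$130.672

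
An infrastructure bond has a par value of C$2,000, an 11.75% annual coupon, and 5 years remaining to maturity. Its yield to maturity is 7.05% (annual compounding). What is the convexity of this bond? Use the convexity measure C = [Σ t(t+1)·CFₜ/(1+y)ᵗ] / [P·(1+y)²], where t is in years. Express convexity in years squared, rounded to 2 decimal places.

With y = 0.0705:
  t   CF        PV=CF/(1+0.0705)^t    t·PV        t(t+1)·PV
  1       235.00       219.5236       219.5236         439.0472
  2       235.00       205.0664       410.1328       1,230.3984
  3       235.00       191.5613       574.6840       2,298.7360
  4       235.00       178.9457       715.7826       3,578.9132
  5     2,235.00     1,589.8061     7,949.0307      47,694.1841
  Σ                  2,384.9031     9,869.1537      55,241.2790
P = 2,384.9031.
Convexity = Σ t(t+1)·PV / [P·(1+y)²] = 55,241.2790 / (2,384.9031 × 1.145970) = 20.21248.

20.21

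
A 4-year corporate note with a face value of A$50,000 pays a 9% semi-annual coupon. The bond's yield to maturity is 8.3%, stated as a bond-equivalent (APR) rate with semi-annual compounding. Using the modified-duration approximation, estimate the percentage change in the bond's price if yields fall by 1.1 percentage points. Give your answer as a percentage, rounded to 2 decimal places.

Periodic yield y = 0.0415. Modified duration first:
  t   CF        PV=CF/(1+0.0415)^t    t·PV
  1     2,250.00     2,160.3457     2,160.3457
  2     2,250.00     2,074.2637     4,148.5274
  3     2,250.00     1,991.6118     5,974.8355
  4     2,250.00     1,912.2533     7,649.0132
  5     2,250.00     1,836.0569     9,180.2847
  6     2,250.00     1,762.8967    10,577.3804
  7     2,250.00     1,692.6517    11,848.5618
  8    52,250.00    37,740.8868   301,927.0943
  Σ                 51,170.9667   353,466.0430
P = 51,170.9667; D_Mac = 6.90755 half-year periods = 3.45378 yrs; D_mod = 3.45378/(1+0.0415) = 3.31615 yrs.
ΔP/P ≈ -D_mod · Δy = -3.31615 × (-0.011) = +0.036478 = +3.6478%.

+3.65%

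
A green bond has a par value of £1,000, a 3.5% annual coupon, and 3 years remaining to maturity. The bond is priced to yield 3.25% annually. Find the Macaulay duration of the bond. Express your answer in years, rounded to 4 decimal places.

2.9001 years

Periodic yield y = 0.0325. Discount each cash flow and weight by its year:
  t   CF        PV=CF/(1+0.0325)^t    t·PV
  1        35.00        33.8983        33.8983
  2        35.00        32.8313        65.6626
  3     1,035.00       940.3081     2,820.9242
  Σ                  1,007.0377     2,920.4851
Price P = Σ PV = 1,007.0377.
Macaulay duration = Σ(t·PV) / P = 2,920.4851 / 1,007.0377 = 2.90008 years.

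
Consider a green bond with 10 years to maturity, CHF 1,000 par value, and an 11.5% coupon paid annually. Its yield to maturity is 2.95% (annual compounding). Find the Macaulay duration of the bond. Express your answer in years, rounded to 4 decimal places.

Periodic yield y = 0.0295. Discount each cash flow and weight by its year:
  t   CF        PV=CF/(1+0.0295)^t    t·PV
  1       115.00       111.7047       111.7047
  2       115.00       108.5038       217.0077
  3       115.00       105.3947       316.1841
  4       115.00       102.3747       409.4986
  5       115.00        99.4411       497.2057
  6       115.00        96.5917       579.5501
  7       115.00        93.8239       656.7672
  8       115.00        91.1354       729.0831
  9       115.00        88.5239       796.7154
  10    1,115.00       833.7030     8,337.0299
  Σ                  1,731.1969    12,650.7464
Price P = Σ PV = 1,731.1969.
Macaulay duration = Σ(t·PV) / P = 12,650.7464 / 1,731.1969 = 7.30751 years.

7.3075 years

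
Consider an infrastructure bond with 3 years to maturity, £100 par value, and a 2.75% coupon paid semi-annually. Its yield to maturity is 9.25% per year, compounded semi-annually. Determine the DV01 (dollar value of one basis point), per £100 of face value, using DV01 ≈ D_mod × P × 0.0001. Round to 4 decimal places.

Periodic yield y = 0.04625.
  t   CF        PV=CF/(1+0.04625)^t    t·PV
  1        1.375         1.3142         1.3142
  2        1.375         1.2561         2.5122
  3        1.375         1.2006         3.6018
  4        1.375         1.1475         4.5901
  5        1.375         1.0968         5.4840
  6      101.375        77.2891       463.7344
  Σ                     83.3043       481.2367
P = 83.3043; D_Mac = 5.77685 half-year periods = 2.88843 yrs; D_mod = 2.76074 yrs.
DV01 ≈ 2.76074 × 83.3043 × 0.0001 = 0.022998.

£0.0230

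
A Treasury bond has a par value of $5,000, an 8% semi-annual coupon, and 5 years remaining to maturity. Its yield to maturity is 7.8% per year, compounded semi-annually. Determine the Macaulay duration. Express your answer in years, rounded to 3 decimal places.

Periodic yield y = 0.039. Discount each cash flow and weight by its period:
  t   CF        PV=CF/(1+0.039)^t    t·PV
  1       200.00       192.4928       192.4928
  2       200.00       185.2674       370.5347
  3       200.00       178.3131       534.9394
  4       200.00       171.6200       686.4799
  5       200.00       165.1780       825.8901
  6       200.00       158.9779       953.8673
  7       200.00       153.0105     1,071.0733
  8       200.00       147.2671     1,178.1365
  9       200.00       141.7392     1,275.6531
  10    5,200.00     3,546.8912    35,468.9121
  Σ                  5,040.7571    42,557.9791
Price P = Σ PV = 5,040.7571.
Macaulay duration = Σ(t·PV) / P = 42,557.9791 / 5,040.7571 = 8.44278 half-year periods.
In years: 8.44278 / 2 = 4.22139 years.

4.221 years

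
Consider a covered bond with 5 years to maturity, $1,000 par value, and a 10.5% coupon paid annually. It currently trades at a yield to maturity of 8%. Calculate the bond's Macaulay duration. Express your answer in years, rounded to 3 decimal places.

4.179 years

Periodic yield y = 0.08. Discount each cash flow and weight by its year:
  t   CF        PV=CF/(1+0.08)^t    t·PV
  1       105.00        97.2222        97.2222
  2       105.00        90.0206       180.0412
  3       105.00        83.3524       250.0572
  4       105.00        77.1781       308.7125
  5     1,105.00       752.0444     3,760.2222
  Σ                  1,099.8178     4,596.2552
Price P = Σ PV = 1,099.8178.
Macaulay duration = Σ(t·PV) / P = 4,596.2552 / 1,099.8178 = 4.17911 years.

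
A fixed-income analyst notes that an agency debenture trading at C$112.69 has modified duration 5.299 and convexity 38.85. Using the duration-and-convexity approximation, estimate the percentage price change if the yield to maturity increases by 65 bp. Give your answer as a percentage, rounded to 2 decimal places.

Duration effect: -D_mod·Δy = -5.299 × (+0.0065) = -0.0344435
Convexity effect: ½·C·(Δy)² = 0.5 × 38.85 × (0.0065)² = +0.00082070625
ΔP/P ≈ -0.0344435 + 0.00082070625 = -0.03362279375
= -3.362279375%.

-3.36%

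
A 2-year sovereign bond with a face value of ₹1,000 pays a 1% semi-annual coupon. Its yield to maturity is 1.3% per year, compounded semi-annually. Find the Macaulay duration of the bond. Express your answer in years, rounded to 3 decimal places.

1.985 years

Periodic yield y = 0.0065. Discount each cash flow and weight by its period:
  t   CF        PV=CF/(1+0.0065)^t    t·PV
  1         5.00         4.9677         4.9677
  2         5.00         4.9356         9.8713
  3         5.00         4.9038        14.7113
  4     1,005.00       979.2892     3,917.1566
  Σ                    994.0962     3,946.7068
Price P = Σ PV = 994.0962.
Macaulay duration = Σ(t·PV) / P = 3,946.7068 / 994.0962 = 3.97015 half-year periods.
In years: 3.97015 / 2 = 1.98507 years.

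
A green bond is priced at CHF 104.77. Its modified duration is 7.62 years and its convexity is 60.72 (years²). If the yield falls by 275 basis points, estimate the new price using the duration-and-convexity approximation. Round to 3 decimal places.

Duration effect: -D_mod·Δy = -7.62 × (-0.0275) = +0.209550
Convexity effect: ½·C·(Δy)² = 0.5 × 60.72 × (-0.0275)² = +0.02295975
ΔP/P ≈ +0.209550 + 0.02295975 = +0.23250975
New price ≈ 104.77 × (1 + 0.23250975) = 129.1300465075.

CHF 129.130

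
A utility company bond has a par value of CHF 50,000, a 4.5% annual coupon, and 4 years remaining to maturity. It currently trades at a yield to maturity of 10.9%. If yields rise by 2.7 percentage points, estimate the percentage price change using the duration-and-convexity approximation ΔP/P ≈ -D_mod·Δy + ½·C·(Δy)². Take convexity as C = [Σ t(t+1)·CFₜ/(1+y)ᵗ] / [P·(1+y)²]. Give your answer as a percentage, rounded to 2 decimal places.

-8.51%

With y = 0.109:
  t   CF        PV=CF/(1+0.109)^t    t·PV        t(t+1)·PV
  1     2,250.00     2,028.8548     2,028.8548       4,057.7096
  2     2,250.00     1,829.4453     3,658.8906      10,976.6717
  3     2,250.00     1,649.6351     4,948.9052      19,795.6208
  4    52,250.00    34,543.0046   138,172.0183     690,860.0916
  Σ                 40,050.9398   148,808.6689     725,690.0938
P = 40,050.9398; D_Mac = 3.71549 yrs; D_mod = 3.35030 yrs; C = 14.73246.
Duration effect: -3.35030 × (+0.027) = -0.090458
Convexity effect: 0.5 × 14.73246 × (0.027)² = +0.0053700
ΔP/P ≈ -0.090458 + 0.0053700 = -0.085088 = -8.5088%.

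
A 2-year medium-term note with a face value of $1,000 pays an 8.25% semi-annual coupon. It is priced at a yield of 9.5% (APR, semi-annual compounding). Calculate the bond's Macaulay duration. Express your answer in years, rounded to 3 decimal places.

Periodic yield y = 0.0475. Discount each cash flow and weight by its period:
  t   CF        PV=CF/(1+0.0475)^t    t·PV
  1        41.25        39.3795        39.3795
  2        41.25        37.5938        75.1875
  3        41.25        35.8890       107.6671
  4     1,041.25       864.8462     3,459.3849
  Σ                    977.7085     3,681.6190
Price P = Σ PV = 977.7085.
Macaulay duration = Σ(t·PV) / P = 3,681.6190 / 977.7085 = 3.76556 half-year periods.
In years: 3.76556 / 2 = 1.88278 years.

1.883 years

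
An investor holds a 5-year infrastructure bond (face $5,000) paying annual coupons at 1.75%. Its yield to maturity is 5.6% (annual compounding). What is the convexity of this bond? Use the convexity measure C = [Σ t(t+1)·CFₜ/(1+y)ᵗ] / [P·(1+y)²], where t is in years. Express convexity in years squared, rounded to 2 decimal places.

With y = 0.056:
  t   CF        PV=CF/(1+0.056)^t    t·PV        t(t+1)·PV
  1        87.50        82.8598        82.8598         165.7197
  2        87.50        78.4658       156.9315         470.7946
  3        87.50        74.3047       222.9141         891.6564
  4        87.50        70.3643       281.4572       1,407.2860
  5     5,087.50     3,874.2249    19,371.1246     116,226.7479
  Σ                  4,180.2195    20,115.2873     119,162.2046
P = 4,180.2195.
Convexity = Σ t(t+1)·PV / [P·(1+y)²] = 119,162.2046 / (4,180.2195 × 1.115136) = 25.56299.

25.56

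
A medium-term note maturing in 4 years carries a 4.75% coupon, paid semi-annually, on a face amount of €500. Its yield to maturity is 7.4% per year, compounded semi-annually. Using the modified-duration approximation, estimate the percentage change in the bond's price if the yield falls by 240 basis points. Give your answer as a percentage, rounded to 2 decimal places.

Periodic yield y = 0.037. Modified duration first:
  t   CF        PV=CF/(1+0.037)^t    t·PV
  1       11.875        11.4513        11.4513
  2       11.875        11.0427        22.0854
  3       11.875        10.6487        31.9462
  4       11.875        10.2688        41.0751
  5       11.875         9.9024        49.5119
  6       11.875         9.5491        57.2944
  7       11.875         9.2084        64.4585
  8      511.875       382.7665     3,062.1316
  Σ                    454.8378     3,339.9545
P = 454.8378; D_Mac = 7.34318 half-year periods = 3.67159 yrs; D_mod = 3.67159/(1+0.037) = 3.54059 yrs.
ΔP/P ≈ -D_mod · Δy = -3.54059 × (-0.024) = +0.084974 = +8.4974%.

+8.50%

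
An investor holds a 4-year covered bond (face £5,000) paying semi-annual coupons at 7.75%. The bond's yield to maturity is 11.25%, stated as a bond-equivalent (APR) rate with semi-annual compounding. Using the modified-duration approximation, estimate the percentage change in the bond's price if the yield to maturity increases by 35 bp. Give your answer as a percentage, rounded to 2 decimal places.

-1.15%

Periodic yield y = 0.05625. Modified duration first:
  t   CF        PV=CF/(1+0.05625)^t    t·PV
  1       193.75       183.4320       183.4320
  2       193.75       173.6634       347.3268
  3       193.75       164.4150       493.2451
  4       193.75       155.6592       622.6368
  5       193.75       147.3697       736.8483
  6       193.75       139.5216       837.1295
  7       193.75       132.0914       924.6400
  8     5,193.75     3,352.3339    26,818.6710
  Σ                  4,448.4861    30,963.9295
P = 4,448.4861; D_Mac = 6.96055 half-year periods = 3.48028 yrs; D_mod = 3.48028/(1+0.05625) = 3.29494 yrs.
ΔP/P ≈ -D_mod · Δy = -3.29494 × (+0.0035) = -0.011532 = -1.1532%.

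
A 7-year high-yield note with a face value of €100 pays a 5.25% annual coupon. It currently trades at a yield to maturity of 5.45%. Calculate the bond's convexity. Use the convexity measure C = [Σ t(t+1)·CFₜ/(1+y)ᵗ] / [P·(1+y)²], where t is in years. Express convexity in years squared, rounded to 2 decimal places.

41.15

With y = 0.0545:
  t   CF        PV=CF/(1+0.0545)^t    t·PV        t(t+1)·PV
  1         5.25         4.9787         4.9787           9.9573
  2         5.25         4.7213         9.4427          28.3281
  3         5.25         4.4773        13.4320          53.7280
  4         5.25         4.2459        16.9837          84.9186
  5         5.25         4.0265        20.1324         120.7946
  6         5.25         3.8184        22.9103         160.3722
  7       105.25        72.5932       508.1525       4,065.2199
  Σ                     98.8614       596.0323       4,523.3188
P = 98.8614.
Convexity = Σ t(t+1)·PV / [P·(1+y)²] = 4,523.3188 / (98.8614 × 1.111970) = 41.14693.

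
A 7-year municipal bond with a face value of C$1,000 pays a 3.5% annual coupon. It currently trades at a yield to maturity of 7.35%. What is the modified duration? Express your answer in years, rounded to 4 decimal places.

Periodic yield y = 0.0735. First find Macaulay duration:
  t   CF        PV=CF/(1+0.0735)^t    t·PV
  1        35.00        32.6036        32.6036
  2        35.00        30.3713        60.7427
  3        35.00        28.2919        84.8757
  4        35.00        26.3548       105.4192
  5        35.00        24.5504       122.7518
  6        35.00        22.8695       137.2167
  7     1,035.00       629.9789     4,409.8523
  Σ                    795.0204     4,953.4620
P = 795.0204; Macaulay duration = 4,953.4620 / 795.0204 = 6.23061 years.
Modified duration = D_Mac / (1 + y) = 6.23061 / 1.0735 = 5.80402 years.

5.8040 years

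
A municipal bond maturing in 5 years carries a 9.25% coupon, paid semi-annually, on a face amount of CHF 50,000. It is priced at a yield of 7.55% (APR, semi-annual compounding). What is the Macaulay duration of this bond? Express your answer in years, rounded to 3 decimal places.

4.148 years

Periodic yield y = 0.03775. Discount each cash flow and weight by its period:
  t   CF        PV=CF/(1+0.03775)^t    t·PV
  1     2,312.50     2,228.3787     2,228.3787
  2     2,312.50     2,147.3175     4,294.6349
  3     2,312.50     2,069.2050     6,207.6149
  4     2,312.50     1,993.9340     7,975.7359
  5     2,312.50     1,921.4011     9,607.0054
  6     2,312.50     1,851.5067    11,109.0402
  7     2,312.50     1,784.1549    12,489.0840
  8     2,312.50     1,719.2531    13,754.0244
  9     2,312.50     1,656.7122    14,910.4095
  10   52,312.50    36,114.2047   361,142.0466
  Σ                 53,486.0677   443,717.9747
Price P = Σ PV = 53,486.0677.
Macaulay duration = Σ(t·PV) / P = 443,717.9747 / 53,486.0677 = 8.29595 half-year periods.
In years: 8.29595 / 2 = 4.14798 years.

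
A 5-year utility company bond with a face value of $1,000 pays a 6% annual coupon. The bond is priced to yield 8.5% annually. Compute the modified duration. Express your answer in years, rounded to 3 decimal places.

Periodic yield y = 0.085. First find Macaulay duration:
  t   CF        PV=CF/(1+0.085)^t    t·PV
  1        60.00        55.2995        55.2995
  2        60.00        50.9673       101.9346
  3        60.00        46.9745       140.9235
  4        60.00        43.2945       173.1778
  5     1,060.00       704.9481     3,524.7407
  Σ                    901.4839     3,996.0762
P = 901.4839; Macaulay duration = 3,996.0762 / 901.4839 = 4.43278 years.
Modified duration = D_Mac / (1 + y) = 4.43278 / 1.085 = 4.08551 years.

4.086 years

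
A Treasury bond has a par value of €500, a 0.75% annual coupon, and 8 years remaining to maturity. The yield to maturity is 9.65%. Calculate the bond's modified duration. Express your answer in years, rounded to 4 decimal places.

Periodic yield y = 0.0965. First find Macaulay duration:
  t   CF        PV=CF/(1+0.0965)^t    t·PV
  1         3.75         3.4200         3.4200
  2         3.75         3.1190         6.2380
  3         3.75         2.8445         8.5335
  4         3.75         2.5942        10.3766
  5         3.75         2.3659        11.8293
  6         3.75         2.1576        12.9459
  7         3.75         1.9678        13.7743
  8       503.75       241.0716     1,928.5724
  Σ                    259.5404     1,995.6899
P = 259.5404; Macaulay duration = 1,995.6899 / 259.5404 = 7.68932 years.
Modified duration = D_Mac / (1 + y) = 7.68932 / 1.0965 = 7.01261 years.

7.0126 years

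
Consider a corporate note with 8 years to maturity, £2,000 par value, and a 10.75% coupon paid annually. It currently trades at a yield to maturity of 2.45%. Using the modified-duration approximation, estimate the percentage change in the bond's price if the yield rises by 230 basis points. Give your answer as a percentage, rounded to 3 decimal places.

-14.020%

Periodic yield y = 0.0245. Modified duration first:
  t   CF        PV=CF/(1+0.0245)^t    t·PV
  1       215.00       209.8585       209.8585
  2       215.00       204.8399       409.6798
  3       215.00       199.9413       599.8240
  4       215.00       195.1599       780.6396
  5       215.00       190.4928       952.4642
  6       215.00       185.9374     1,115.6242
  7       215.00       181.4908     1,270.4359
  8     2,215.00     1,825.0637    14,600.5096
  Σ                  3,192.7844    19,939.0358
P = 3,192.7844; D_Mac = 6.24503 yrs; D_mod = 6.24503/(1+0.0245) = 6.09569 yrs.
ΔP/P ≈ -D_mod · Δy = -6.09569 × (+0.023) = -0.140201 = -14.0201%.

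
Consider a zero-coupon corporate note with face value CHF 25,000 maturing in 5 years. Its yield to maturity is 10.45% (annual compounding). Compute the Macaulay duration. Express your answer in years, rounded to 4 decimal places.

A zero-coupon bond has a single cash flow at maturity, so its Macaulay duration equals its maturity: 5 years.

5.0000 years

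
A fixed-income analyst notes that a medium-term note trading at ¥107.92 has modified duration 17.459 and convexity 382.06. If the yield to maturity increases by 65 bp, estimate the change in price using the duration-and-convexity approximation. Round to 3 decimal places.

-¥11.376

Duration effect: -D_mod·Δy = -17.459 × (+0.0065) = -0.1134835
Convexity effect: ½·C·(Δy)² = 0.5 × 382.06 × (0.0065)² = +0.0080710175
ΔP/P ≈ -0.1134835 + 0.0080710175 = -0.1054124825
ΔP ≈ 107.92 × (-0.1054124825) = -11.3761151114.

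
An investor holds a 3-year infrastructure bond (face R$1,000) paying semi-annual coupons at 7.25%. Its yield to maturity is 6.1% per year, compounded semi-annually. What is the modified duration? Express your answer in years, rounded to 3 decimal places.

2.672 years

Periodic yield y = 0.0305. First find Macaulay duration:
  t   CF        PV=CF/(1+0.0305)^t    t·PV
  1        36.25        35.1771        35.1771
  2        36.25        34.1360        68.2719
  3        36.25        33.1256        99.3769
  4        36.25        32.1452       128.5808
  5        36.25        31.1938       155.9689
  6     1,036.25       865.3197     5,191.9179
  Σ                  1,031.0973     5,679.2935
P = 1,031.0973; Macaulay duration = 5,679.2935 / 1,031.0973 = 5.50801 half-year periods = 2.75400 years.
Modified duration = D_Mac / (1 + y) = 2.75400 / 1.0305 = 2.67249 years.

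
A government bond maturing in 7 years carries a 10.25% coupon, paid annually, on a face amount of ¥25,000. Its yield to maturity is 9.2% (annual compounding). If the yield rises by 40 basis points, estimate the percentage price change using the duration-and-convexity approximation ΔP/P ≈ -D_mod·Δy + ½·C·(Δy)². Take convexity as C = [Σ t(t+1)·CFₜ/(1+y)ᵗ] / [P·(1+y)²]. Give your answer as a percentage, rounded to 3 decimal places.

With y = 0.092:
  t   CF        PV=CF/(1+0.092)^t    t·PV        t(t+1)·PV
  1     2,562.50     2,346.6117     2,346.6117       4,693.2234
  2     2,562.50     2,148.9118     4,297.8237      12,893.4710
  3     2,562.50     1,967.8680     5,903.6039      23,614.4157
  4     2,562.50     1,802.0769     7,208.3076      36,041.5381
  5     2,562.50     1,650.2536     8,251.2679      49,507.6072
  6     2,562.50     1,511.2212     9,067.3273      63,471.2913
  7    27,562.50    14,885.3873   104,197.7109     833,581.6874
  Σ                 26,312.3305   141,272.6531   1,023,803.2343
P = 26,312.3305; D_Mac = 5.36907 yrs; D_mod = 4.91673 yrs; C = 32.62961.
Duration effect: -4.91673 × (+0.004) = -0.019667
Convexity effect: 0.5 × 32.62961 × (0.004)² = +0.0002610
ΔP/P ≈ -0.019667 + 0.0002610 = -0.019406 = -1.9406%.

-1.941%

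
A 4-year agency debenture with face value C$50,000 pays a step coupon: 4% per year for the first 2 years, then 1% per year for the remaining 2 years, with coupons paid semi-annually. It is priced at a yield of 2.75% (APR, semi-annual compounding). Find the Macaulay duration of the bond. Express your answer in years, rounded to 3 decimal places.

3.771 years

Periodic yield y = 0.01375. Discount each cash flow and weight by its period:
  t   CF        PV=CF/(1+0.01375)^t    t·PV
  1     1,000.00       986.4365       986.4365
  2     1,000.00       973.0570     1,946.1139
  3     1,000.00       959.8589     2,879.5767
  4     1,000.00       946.8399     3,787.3594
  5       250.00       233.4993     1,167.4967
  6       250.00       230.3323     1,381.9937
  7       250.00       227.2082     1,590.4572
  8    50,250.00    45,049.4122   360,395.2973
  Σ                 49,606.6442   374,134.7314
Price P = Σ PV = 49,606.6442.
Macaulay duration = Σ(t·PV) / P = 374,134.7314 / 49,606.6442 = 7.54203 half-year periods.
In years: 7.54203 / 2 = 3.77101 years.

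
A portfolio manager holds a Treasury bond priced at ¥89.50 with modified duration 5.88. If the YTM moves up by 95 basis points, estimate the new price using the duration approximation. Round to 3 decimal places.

¥84.501

Duration approximation: ΔP/P ≈ -D_mod · Δy = -5.88 × (+0.0095) = -0.055860.
New price ≈ 89.50 × (1 - 0.055860) = 84.50053.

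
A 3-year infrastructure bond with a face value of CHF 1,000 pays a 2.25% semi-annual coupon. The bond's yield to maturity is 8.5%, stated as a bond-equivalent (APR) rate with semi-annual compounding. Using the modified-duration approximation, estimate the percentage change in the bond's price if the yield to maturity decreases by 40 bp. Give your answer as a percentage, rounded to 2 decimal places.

+1.12%

Periodic yield y = 0.0425. Modified duration first:
  t   CF        PV=CF/(1+0.0425)^t    t·PV
  1        11.25        10.7914        10.7914
  2        11.25        10.3514        20.7029
  3        11.25         9.9294        29.7883
  4        11.25         9.5246        38.0985
  5        11.25         9.1363        45.6817
  6     1,011.25       787.7749     4,726.6495
  Σ                    837.5081     4,871.7123
P = 837.5081; D_Mac = 5.81691 half-year periods = 2.90846 yrs; D_mod = 2.90846/(1+0.0425) = 2.78989 yrs.
ΔP/P ≈ -D_mod · Δy = -2.78989 × (-0.004) = +0.011160 = +1.1160%.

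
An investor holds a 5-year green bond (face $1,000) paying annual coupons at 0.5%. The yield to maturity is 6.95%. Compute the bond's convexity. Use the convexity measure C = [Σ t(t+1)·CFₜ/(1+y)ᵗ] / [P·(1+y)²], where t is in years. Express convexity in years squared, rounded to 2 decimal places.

With y = 0.0695:
  t   CF        PV=CF/(1+0.0695)^t    t·PV        t(t+1)·PV
  1         5.00         4.6751         4.6751           9.3502
  2         5.00         4.3713         8.7426          26.2277
  3         5.00         4.0872        12.2616          49.0466
  4         5.00         3.8216        15.2865          76.4323
  5     1,005.00       718.2276     3,591.1382      21,546.8293
  Σ                    735.1828     3,632.1040      21,707.8861
P = 735.1828.
Convexity = Σ t(t+1)·PV / [P·(1+y)²] = 21,707.8861 / (735.1828 × 1.143830) = 25.81431.

25.81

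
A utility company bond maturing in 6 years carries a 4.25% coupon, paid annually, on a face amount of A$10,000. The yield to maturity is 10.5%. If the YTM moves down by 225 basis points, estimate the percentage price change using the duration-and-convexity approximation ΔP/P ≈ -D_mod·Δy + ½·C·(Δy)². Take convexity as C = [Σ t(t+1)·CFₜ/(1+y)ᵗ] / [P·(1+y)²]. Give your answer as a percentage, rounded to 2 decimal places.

+11.54%

With y = 0.105:
  t   CF        PV=CF/(1+0.105)^t    t·PV        t(t+1)·PV
  1       425.00       384.6154       384.6154         769.2308
  2       425.00       348.0682       696.1364       2,088.4093
  3       425.00       314.9939       944.9816       3,779.9264
  4       425.00       285.0623     1,140.2493       5,701.2464
  5       425.00       257.9750     1,289.8748       7,739.2486
  6    10,425.00     5,726.6731    34,360.0388     240,520.2718
  Σ                  7,317.3879    38,815.8963     260,598.3333
P = 7,317.3879; D_Mac = 5.30461 yrs; D_mod = 4.80055 yrs; C = 29.16695.
Duration effect: -4.80055 × (-0.0225) = +0.108012
Convexity effect: 0.5 × 29.16695 × (-0.0225)² = +0.0073829
ΔP/P ≈ +0.108012 + 0.0073829 = +0.115395 = +11.5395%.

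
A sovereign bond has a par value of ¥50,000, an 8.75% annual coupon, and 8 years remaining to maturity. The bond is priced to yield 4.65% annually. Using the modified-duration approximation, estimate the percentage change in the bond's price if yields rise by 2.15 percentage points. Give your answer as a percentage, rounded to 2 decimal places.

-12.96%

Periodic yield y = 0.0465. Modified duration first:
  t   CF        PV=CF/(1+0.0465)^t    t·PV
  1     4,375.00     4,180.6020     4,180.6020
  2     4,375.00     3,994.8419     7,989.6837
  3     4,375.00     3,817.3357    11,452.0072
  4     4,375.00     3,647.7169    14,590.8676
  5     4,375.00     3,485.6349    17,428.1744
  6     4,375.00     3,330.7548    19,984.5287
  7     4,375.00     3,182.7566    22,279.2963
  8    54,375.00    37,799.4437   302,395.5498
  Σ                 63,439.0865   400,300.7099
P = 63,439.0865; D_Mac = 6.31000 yrs; D_mod = 6.31000/(1+0.0465) = 6.02962 yrs.
ΔP/P ≈ -D_mod · Δy = -6.02962 × (+0.0215) = -0.129637 = -12.9637%.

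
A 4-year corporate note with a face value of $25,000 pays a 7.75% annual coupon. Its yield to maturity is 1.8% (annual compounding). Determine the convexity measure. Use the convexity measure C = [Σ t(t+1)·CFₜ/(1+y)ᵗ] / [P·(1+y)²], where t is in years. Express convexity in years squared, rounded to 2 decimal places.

16.94

With y = 0.018:
  t   CF        PV=CF/(1+0.018)^t    t·PV        t(t+1)·PV
  1     1,937.50     1,903.2417     1,903.2417       3,806.4833
  2     1,937.50     1,869.5890     3,739.1781      11,217.5343
  3     1,937.50     1,836.5315     5,509.5944      22,038.3778
  4    26,937.50    25,082.2317   100,328.9268     501,644.6341
  Σ                 30,691.5939   111,480.9410     538,707.0295
P = 30,691.5939.
Convexity = Σ t(t+1)·PV / [P·(1+y)²] = 538,707.0295 / (30,691.5939 × 1.036324) = 16.93705.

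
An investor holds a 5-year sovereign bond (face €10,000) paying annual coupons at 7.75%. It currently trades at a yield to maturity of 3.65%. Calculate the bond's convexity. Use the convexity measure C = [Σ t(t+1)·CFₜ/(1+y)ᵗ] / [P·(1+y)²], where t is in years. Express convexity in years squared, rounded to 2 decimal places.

23.41

With y = 0.0365:
  t   CF        PV=CF/(1+0.0365)^t    t·PV        t(t+1)·PV
  1       775.00       747.7086       747.7086       1,495.4173
  2       775.00       721.3783     1,442.7567       4,328.2700
  3       775.00       695.9752     2,087.9257       8,351.7028
  4       775.00       671.4667     2,685.8668      13,429.3339
  5    10,775.00     9,006.8047    45,034.0236     270,204.1416
  Σ                 11,843.3336    51,998.2814     297,808.8655
P = 11,843.3336.
Convexity = Σ t(t+1)·PV / [P·(1+y)²] = 297,808.8655 / (11,843.3336 × 1.074332) = 23.40588.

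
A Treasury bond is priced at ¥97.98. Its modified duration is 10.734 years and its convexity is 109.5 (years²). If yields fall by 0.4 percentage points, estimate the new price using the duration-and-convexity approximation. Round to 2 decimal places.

¥102.27

Duration effect: -D_mod·Δy = -10.734 × (-0.004) = +0.042936
Convexity effect: ½·C·(Δy)² = 0.5 × 109.5 × (-0.004)² = +0.0008760
ΔP/P ≈ +0.042936 + 0.0008760 = +0.043812
New price ≈ 97.98 × (1 + 0.043812) = 102.27269976.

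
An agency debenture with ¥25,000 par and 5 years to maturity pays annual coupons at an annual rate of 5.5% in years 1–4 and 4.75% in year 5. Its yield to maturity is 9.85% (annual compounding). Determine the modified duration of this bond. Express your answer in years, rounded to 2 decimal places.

Periodic yield y = 0.0985. First find Macaulay duration:
  t   CF        PV=CF/(1+0.0985)^t    t·PV
  1     1,375.00     1,251.7069     1,251.7069
  2     1,375.00     1,139.4692     2,278.9383
  3     1,375.00     1,037.2955     3,111.8866
  4     1,375.00       944.2836     3,777.1345
  5    26,187.50    16,371.6983    81,858.4917
  Σ                 20,744.4535    92,278.1580
P = 20,744.4535; Macaulay duration = 92,278.1580 / 20,744.4535 = 4.44833 years.
Modified duration = D_Mac / (1 + y) = 4.44833 / 1.0985 = 4.04946 years.

4.05 years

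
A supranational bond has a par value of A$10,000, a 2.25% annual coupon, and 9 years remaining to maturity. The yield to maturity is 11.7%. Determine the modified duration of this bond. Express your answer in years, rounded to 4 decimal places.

Periodic yield y = 0.117. First find Macaulay duration:
  t   CF        PV=CF/(1+0.117)^t    t·PV
  1       225.00       201.4324       201.4324
  2       225.00       180.3334       360.6668
  3       225.00       161.4444       484.3332
  4       225.00       144.5339       578.1357
  5       225.00       129.3947       646.9737
  6       225.00       115.8413       695.0479
  7       225.00       103.7075       725.9527
  8       225.00        92.8447       742.7576
  9    10,225.00     3,777.3285    33,995.9568
  Σ                  4,906.8610    38,431.2569
P = 4,906.8610; Macaulay duration = 38,431.2569 / 4,906.8610 = 7.83215 years.
Modified duration = D_Mac / (1 + y) = 7.83215 / 1.117 = 7.01177 years.

7.0118 years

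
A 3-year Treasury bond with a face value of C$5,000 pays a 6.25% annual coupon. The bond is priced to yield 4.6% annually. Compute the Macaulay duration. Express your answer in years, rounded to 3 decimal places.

2.831 years

Periodic yield y = 0.046. Discount each cash flow and weight by its year:
  t   CF        PV=CF/(1+0.046)^t    t·PV
  1       312.50       298.7572       298.7572
  2       312.50       285.6187       571.2374
  3     5,312.50     4,641.9867    13,925.9600
  Σ                  5,226.3626    14,795.9546
Price P = Σ PV = 5,226.3626.
Macaulay duration = Σ(t·PV) / P = 14,795.9546 / 5,226.3626 = 2.83102 years.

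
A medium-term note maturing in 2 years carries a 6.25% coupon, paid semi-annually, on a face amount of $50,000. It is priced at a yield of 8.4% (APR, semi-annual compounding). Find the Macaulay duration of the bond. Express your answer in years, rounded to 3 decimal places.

Periodic yield y = 0.042. Discount each cash flow and weight by its period:
  t   CF        PV=CF/(1+0.042)^t    t·PV
  1     1,562.50     1,499.5202     1,499.5202
  2     1,562.50     1,439.0788     2,878.1577
  3     1,562.50     1,381.0737     4,143.2212
  4    51,562.50    43,738.4199   174,953.6798
  Σ                 48,058.0927   183,474.5788
Price P = Σ PV = 48,058.0927.
Macaulay duration = Σ(t·PV) / P = 183,474.5788 / 48,058.0927 = 3.81777 half-year periods.
In years: 3.81777 / 2 = 1.90888 years.

1.909 years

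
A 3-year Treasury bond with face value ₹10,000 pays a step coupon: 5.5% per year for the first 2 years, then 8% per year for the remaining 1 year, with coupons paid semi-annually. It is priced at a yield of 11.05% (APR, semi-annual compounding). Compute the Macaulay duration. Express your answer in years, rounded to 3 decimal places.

2.787 years

Periodic yield y = 0.05525. Discount each cash flow and weight by its period:
  t   CF        PV=CF/(1+0.05525)^t    t·PV
  1       275.00       260.6018       260.6018
  2       275.00       246.9574       493.9147
  3       275.00       234.0273       702.0820
  4       275.00       221.7743       887.0973
  5       400.00       305.6914     1,528.4569
  6    10,400.00     7,531.8415    45,191.0492
  Σ                  8,800.8937    49,063.2019
Price P = Σ PV = 8,800.8937.
Macaulay duration = Σ(t·PV) / P = 49,063.2019 / 8,800.8937 = 5.57480 half-year periods.
In years: 5.57480 / 2 = 2.78740 years.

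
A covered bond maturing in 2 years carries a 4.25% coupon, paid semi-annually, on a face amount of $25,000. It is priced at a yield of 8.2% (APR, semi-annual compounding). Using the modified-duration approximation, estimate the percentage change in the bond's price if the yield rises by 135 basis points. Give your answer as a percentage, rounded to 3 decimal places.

Periodic yield y = 0.041. Modified duration first:
  t   CF        PV=CF/(1+0.041)^t    t·PV
  1       531.25       510.3266       510.3266
  2       531.25       490.2273       980.4546
  3       531.25       470.9196     1,412.7588
  4    25,531.25    21,740.4816    86,961.9263
  Σ                 23,211.9551    89,865.4663
P = 23,211.9551; D_Mac = 3.87152 half-year periods = 1.93576 yrs; D_mod = 1.93576/(1+0.041) = 1.85952 yrs.
ΔP/P ≈ -D_mod · Δy = -1.85952 × (+0.0135) = -0.025103 = -2.5103%.

-2.510%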